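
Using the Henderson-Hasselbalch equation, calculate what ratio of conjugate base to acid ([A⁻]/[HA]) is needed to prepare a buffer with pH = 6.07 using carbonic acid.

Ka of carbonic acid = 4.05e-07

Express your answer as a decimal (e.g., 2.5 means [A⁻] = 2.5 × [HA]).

pKa = -log(4.05e-07) = 6.3925. pH = pKa + log([A⁻]/[HA]), so log([A⁻]/[HA]) = pH − pKa = 6.07 − 6.3925 = -0.3225. [A⁻]/[HA] = 10^(-0.3225) = 0.476

[A⁻]/[HA] = 0.476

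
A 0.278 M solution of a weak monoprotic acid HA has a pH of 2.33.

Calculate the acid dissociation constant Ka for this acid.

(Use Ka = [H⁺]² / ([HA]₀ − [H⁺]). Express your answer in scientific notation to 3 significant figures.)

[H⁺] = 10^(−pH) = 10^(−2.33) = 4.677e-03 M. For HA ⇌ H⁺ + A⁻, Ka = [H⁺][A⁻]/[HA] = [H⁺]² / ([HA]₀ − [H⁺]) = (4.677e-03)² / (0.278 − 4.677e-03) = 8.00e-05.

K_a = 8.00e-05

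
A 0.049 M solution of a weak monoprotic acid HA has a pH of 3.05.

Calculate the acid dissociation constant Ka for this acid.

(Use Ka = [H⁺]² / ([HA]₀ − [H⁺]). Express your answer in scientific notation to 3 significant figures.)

[H⁺] = 10^(−pH) = 10^(−3.05) = 8.913e-04 M. For HA ⇌ H⁺ + A⁻, Ka = [H⁺][A⁻]/[HA] = [H⁺]² / ([HA]₀ − [H⁺]) = (8.913e-04)² / (0.049 − 8.913e-04) = 1.65e-05.

K_a = 1.65e-05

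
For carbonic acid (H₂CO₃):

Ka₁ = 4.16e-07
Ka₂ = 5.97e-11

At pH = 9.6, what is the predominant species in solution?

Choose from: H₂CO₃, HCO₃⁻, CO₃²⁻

pKa₁ = 6.38, pKa₂ = 10.22. For a polyprotic acid the predominant species crosses at each pKa: below pKa_n the protonated form dominates, above it the deprotonated form does. At pH = 9.6, the predominant species is HCO₃⁻.

HCO₃⁻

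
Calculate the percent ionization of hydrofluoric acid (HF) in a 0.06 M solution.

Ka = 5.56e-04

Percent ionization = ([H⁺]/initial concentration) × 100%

Using Ka equilibrium: x² + Ka×x - Ka×C = 0. Solving: [H⁺] = 5.5045e-03. Percent = (5.5045e-03/0.06) × 100

Percent ionization = 9.17%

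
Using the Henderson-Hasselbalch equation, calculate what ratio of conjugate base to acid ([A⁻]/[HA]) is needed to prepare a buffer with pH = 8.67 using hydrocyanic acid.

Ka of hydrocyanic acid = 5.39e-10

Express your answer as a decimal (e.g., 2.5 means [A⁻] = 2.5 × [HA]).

pKa = -log(5.39e-10) = 9.2684. pH = pKa + log([A⁻]/[HA]), so log([A⁻]/[HA]) = pH − pKa = 8.67 − 9.2684 = -0.5984. [A⁻]/[HA] = 10^(-0.5984) = 0.252

[A⁻]/[HA] = 0.252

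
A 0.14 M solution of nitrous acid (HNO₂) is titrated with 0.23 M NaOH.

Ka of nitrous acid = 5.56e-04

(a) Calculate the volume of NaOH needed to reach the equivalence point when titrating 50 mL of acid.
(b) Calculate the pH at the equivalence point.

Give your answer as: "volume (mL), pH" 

moles acid = 0.14 × 50/1000 = 0.007 mol; V_base = moles/0.23 × 1000 = 30.4 mL. At equivalence only the conjugate base is present: [A⁻] = 0.007/0.080 = 8.7027e-02 M. Kb = Kw/Ka = 1.80e-11; [OH⁻] = √(Kb × [A⁻]) = 1.2511e-06; pOH = 5.90; pH = 14 - pOH = 8.10.

V = 30.4 mL, pH = 8.10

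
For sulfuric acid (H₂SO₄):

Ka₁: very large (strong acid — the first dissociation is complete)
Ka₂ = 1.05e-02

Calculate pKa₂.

pKa₂ = -log(Ka₂) = -log(1.05e-02) = 1.98.

pK_{a2} = 1.98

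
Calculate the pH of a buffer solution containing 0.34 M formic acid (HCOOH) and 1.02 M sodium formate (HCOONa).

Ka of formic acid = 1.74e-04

pKa = -log(1.74e-04) = 3.76. pH = pKa + log([A⁻]/[HA]) = 3.76 + log(1.02/0.34)

pH = 4.24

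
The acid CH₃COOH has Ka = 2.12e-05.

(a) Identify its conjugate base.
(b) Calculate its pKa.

(a) The conjugate base is formed by removing one H⁺ from CH₃COOH, giving CH₃COO⁻. (b) pKa = -log(Ka) = -log(2.12e-05) = 4.67.

Conjugate base: CH₃COO⁻; pK_a = 4.67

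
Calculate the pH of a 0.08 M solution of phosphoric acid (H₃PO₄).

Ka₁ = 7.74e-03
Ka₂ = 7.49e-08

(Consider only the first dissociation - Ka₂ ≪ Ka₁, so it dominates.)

First dissociation dominates. From Ka₁ = [H⁺][HA⁻]/[H₂A], x² + Ka₁·x − Ka₁·C = 0 with C = 0.08 M and Ka₁ = 7.74e-03. Solving: [H⁺] = (−Ka₁ + √(Ka₁² + 4·Ka₁·C)) / 2 = 2.1313e-02 M. pH = -log(2.1313e-02) = 1.67.

pH = 1.67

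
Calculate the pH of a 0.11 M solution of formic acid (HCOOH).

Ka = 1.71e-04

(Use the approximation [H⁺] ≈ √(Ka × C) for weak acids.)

[H⁺] = √(Ka × C) = √(1.71e-04 × 0.11) = 4.3370e-03. pH = -log(4.3370e-03)

pH = 2.36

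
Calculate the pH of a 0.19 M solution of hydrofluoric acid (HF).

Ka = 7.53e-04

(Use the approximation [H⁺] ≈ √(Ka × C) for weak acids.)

[H⁺] = √(Ka × C) = √(7.53e-04 × 0.19) = 1.1961e-02. pH = -log(1.1961e-02)

pH = 1.92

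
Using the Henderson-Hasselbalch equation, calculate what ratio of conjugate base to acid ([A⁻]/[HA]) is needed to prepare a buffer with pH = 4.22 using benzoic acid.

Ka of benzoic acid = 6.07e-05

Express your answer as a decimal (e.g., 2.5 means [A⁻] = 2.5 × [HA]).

pKa = -log(6.07e-05) = 4.2168. pH = pKa + log([A⁻]/[HA]), so log([A⁻]/[HA]) = pH − pKa = 4.22 − 4.2168 = 0.0032. [A⁻]/[HA] = 10^(0.0032) = 1.01

[A⁻]/[HA] = 1.01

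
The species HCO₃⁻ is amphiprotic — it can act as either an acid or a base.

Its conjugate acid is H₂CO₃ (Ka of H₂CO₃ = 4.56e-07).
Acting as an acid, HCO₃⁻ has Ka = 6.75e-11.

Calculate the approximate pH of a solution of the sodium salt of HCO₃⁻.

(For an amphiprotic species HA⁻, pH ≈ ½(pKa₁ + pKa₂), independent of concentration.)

pKa₁ = -log(4.56e-07) = 6.34; pKa₂ = -log(6.75e-11) = 10.17. For an amphiprotic species, pH ≈ ½(pKa₁ + pKa₂) = ½(6.34 + 10.17) = 8.26.

pH = 8.26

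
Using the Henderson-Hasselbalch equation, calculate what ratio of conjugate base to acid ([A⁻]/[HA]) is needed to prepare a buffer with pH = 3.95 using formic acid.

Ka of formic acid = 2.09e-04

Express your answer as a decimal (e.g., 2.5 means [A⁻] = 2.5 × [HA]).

pKa = -log(2.09e-04) = 3.6799. pH = pKa + log([A⁻]/[HA]), so log([A⁻]/[HA]) = pH − pKa = 3.95 − 3.6799 = 0.2701. [A⁻]/[HA] = 10^(0.2701) = 1.86

[A⁻]/[HA] = 1.86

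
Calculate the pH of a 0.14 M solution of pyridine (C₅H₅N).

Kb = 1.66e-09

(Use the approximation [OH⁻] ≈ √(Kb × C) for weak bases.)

[OH⁻] = √(Kb × C) = √(1.66e-09 × 0.14) = 1.5245e-05. pOH = 4.82, pH = 14 - pOH

pH = 9.18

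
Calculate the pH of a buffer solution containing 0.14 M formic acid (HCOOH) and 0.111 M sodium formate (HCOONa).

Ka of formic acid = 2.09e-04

pKa = -log(2.09e-04) = 3.68. pH = pKa + log([A⁻]/[HA]) = 3.68 + log(0.111/0.14)

pH = 3.58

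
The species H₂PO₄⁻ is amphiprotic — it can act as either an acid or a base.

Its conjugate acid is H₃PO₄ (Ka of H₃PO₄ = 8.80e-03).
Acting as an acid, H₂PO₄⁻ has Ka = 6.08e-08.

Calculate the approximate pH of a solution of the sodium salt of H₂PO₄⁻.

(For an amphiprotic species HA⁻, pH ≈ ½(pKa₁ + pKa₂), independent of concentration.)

pKa₁ = -log(8.80e-03) = 2.06; pKa₂ = -log(6.08e-08) = 7.22. For an amphiprotic species, pH ≈ ½(pKa₁ + pKa₂) = ½(2.06 + 7.22) = 4.64.

pH = 4.64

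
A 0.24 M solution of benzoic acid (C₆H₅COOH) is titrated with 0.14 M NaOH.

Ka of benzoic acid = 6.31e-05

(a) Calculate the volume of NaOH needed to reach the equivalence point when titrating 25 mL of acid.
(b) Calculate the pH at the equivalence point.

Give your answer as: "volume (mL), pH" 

moles acid = 0.24 × 25/1000 = 0.006 mol; V_base = moles/0.14 × 1000 = 42.9 mL. At equivalence only the conjugate base is present: [A⁻] = 0.006/0.068 = 8.8421e-02 M. Kb = Kw/Ka = 1.58e-10; [OH⁻] = √(Kb × [A⁻]) = 3.7434e-06; pOH = 5.43; pH = 14 - pOH = 8.57.

V = 42.9 mL, pH = 8.57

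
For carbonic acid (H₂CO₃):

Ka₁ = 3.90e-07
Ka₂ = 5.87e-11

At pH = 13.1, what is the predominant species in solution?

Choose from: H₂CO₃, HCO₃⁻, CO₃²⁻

pKa₁ = 6.41, pKa₂ = 10.23. For a polyprotic acid the predominant species crosses at each pKa: below pKa_n the protonated form dominates, above it the deprotonated form does. At pH = 13.1, the predominant species is CO₃²⁻.

CO₃²⁻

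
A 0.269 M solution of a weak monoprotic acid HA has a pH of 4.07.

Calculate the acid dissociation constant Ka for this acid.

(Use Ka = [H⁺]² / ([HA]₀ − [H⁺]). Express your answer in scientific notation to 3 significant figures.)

[H⁺] = 10^(−pH) = 10^(−4.07) = 8.511e-05 M. For HA ⇌ H⁺ + A⁻, Ka = [H⁺][A⁻]/[HA] = [H⁺]² / ([HA]₀ − [H⁺]) = (8.511e-05)² / (0.269 − 8.511e-05) = 2.69e-08.

K_a = 2.69e-08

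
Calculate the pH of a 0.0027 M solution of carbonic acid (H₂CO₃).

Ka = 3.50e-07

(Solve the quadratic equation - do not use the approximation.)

x² + Ka×x - Ka×C = 0. Using quadratic formula: [H⁺] = 3.0566e-05

pH = 4.51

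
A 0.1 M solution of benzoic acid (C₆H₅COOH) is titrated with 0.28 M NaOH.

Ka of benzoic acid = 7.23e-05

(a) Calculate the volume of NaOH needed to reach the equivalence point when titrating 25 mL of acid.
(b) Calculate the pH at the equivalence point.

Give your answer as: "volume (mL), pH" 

moles acid = 0.1 × 25/1000 = 0.0025 mol; V_base = moles/0.28 × 1000 = 8.9 mL. At equivalence only the conjugate base is present: [A⁻] = 0.0025/0.034 = 7.3684e-02 M. Kb = Kw/Ka = 1.38e-10; [OH⁻] = √(Kb × [A⁻]) = 3.1924e-06; pOH = 5.50; pH = 14 - pOH = 8.50.

V = 8.9 mL, pH = 8.50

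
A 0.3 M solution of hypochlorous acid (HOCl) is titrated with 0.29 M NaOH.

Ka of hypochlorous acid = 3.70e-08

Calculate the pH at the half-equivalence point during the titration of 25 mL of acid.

At half-equivalence [HA] = [A⁻], so Henderson-Hasselbalch gives pH = pKa = -log(3.70e-08) = 7.43.

pH = pKa = 7.43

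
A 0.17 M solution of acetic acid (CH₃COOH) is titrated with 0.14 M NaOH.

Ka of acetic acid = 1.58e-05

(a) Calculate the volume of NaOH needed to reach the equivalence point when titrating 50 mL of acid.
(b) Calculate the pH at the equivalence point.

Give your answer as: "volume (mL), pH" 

moles acid = 0.17 × 50/1000 = 0.0085 mol; V_base = moles/0.14 × 1000 = 60.7 mL. At equivalence only the conjugate base is present: [A⁻] = 0.0085/0.111 = 7.6774e-02 M. Kb = Kw/Ka = 6.33e-10; [OH⁻] = √(Kb × [A⁻]) = 6.9707e-06; pOH = 5.16; pH = 14 - pOH = 8.84.

V = 60.7 mL, pH = 8.84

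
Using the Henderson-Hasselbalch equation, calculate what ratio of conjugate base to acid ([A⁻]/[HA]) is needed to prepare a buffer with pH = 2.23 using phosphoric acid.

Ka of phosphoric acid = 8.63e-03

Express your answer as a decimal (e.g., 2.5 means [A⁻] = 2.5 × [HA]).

pKa = -log(8.63e-03) = 2.0640. pH = pKa + log([A⁻]/[HA]), so log([A⁻]/[HA]) = pH − pKa = 2.23 − 2.0640 = 0.1660. [A⁻]/[HA] = 10^(0.1660) = 1.47

[A⁻]/[HA] = 1.47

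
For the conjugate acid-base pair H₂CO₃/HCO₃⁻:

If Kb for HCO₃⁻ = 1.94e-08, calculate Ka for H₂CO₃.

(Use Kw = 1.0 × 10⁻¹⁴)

For a conjugate pair Ka × Kb = Kw, so Ka = Kw/Kb = 1.0 × 10⁻¹⁴ / 1.94e-08 = 5.15e-07.

K_a = 5.15e-07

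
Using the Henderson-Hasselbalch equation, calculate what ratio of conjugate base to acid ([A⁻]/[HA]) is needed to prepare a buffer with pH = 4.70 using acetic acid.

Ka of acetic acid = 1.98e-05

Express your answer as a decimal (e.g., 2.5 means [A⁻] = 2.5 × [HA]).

pKa = -log(1.98e-05) = 4.7033. pH = pKa + log([A⁻]/[HA]), so log([A⁻]/[HA]) = pH − pKa = 4.70 − 4.7033 = -0.0033. [A⁻]/[HA] = 10^(-0.0033) = 0.992

[A⁻]/[HA] = 0.992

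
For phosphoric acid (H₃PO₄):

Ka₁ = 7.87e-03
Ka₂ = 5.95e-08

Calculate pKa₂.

pKa₂ = -log(Ka₂) = -log(5.95e-08) = 7.23.

pK_{a2} = 7.23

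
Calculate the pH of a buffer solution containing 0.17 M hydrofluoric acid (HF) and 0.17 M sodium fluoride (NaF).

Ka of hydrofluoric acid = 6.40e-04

pKa = -log(6.40e-04) = 3.19. pH = pKa + log([A⁻]/[HA]) = 3.19 + log(0.17/0.17)

pH = 3.19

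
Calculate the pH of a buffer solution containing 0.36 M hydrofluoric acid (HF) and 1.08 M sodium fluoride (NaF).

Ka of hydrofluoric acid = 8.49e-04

pKa = -log(8.49e-04) = 3.07. pH = pKa + log([A⁻]/[HA]) = 3.07 + log(1.08/0.36)

pH = 3.55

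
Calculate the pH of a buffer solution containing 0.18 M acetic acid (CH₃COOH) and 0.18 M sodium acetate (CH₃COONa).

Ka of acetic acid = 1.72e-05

pKa = -log(1.72e-05) = 4.76. pH = pKa + log([A⁻]/[HA]) = 4.76 + log(0.18/0.18)

pH = 4.76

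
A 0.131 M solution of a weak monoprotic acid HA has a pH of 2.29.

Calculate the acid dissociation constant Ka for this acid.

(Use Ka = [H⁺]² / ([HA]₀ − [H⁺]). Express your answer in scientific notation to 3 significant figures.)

[H⁺] = 10^(−pH) = 10^(−2.29) = 5.129e-03 M. For HA ⇌ H⁺ + A⁻, Ka = [H⁺][A⁻]/[HA] = [H⁺]² / ([HA]₀ − [H⁺]) = (5.129e-03)² / (0.131 − 5.129e-03) = 2.09e-04.

K_a = 2.09e-04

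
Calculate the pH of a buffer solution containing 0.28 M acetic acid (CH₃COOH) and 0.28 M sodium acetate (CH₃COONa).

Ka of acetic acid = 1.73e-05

pKa = -log(1.73e-05) = 4.76. pH = pKa + log([A⁻]/[HA]) = 4.76 + log(0.28/0.28)

pH = 4.76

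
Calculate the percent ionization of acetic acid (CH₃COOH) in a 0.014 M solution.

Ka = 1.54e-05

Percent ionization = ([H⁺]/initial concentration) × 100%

Using Ka equilibrium: x² + Ka×x - Ka×C = 0. Solving: [H⁺] = 4.5669e-04. Percent = (4.5669e-04/0.014) × 100

Percent ionization = 3.26%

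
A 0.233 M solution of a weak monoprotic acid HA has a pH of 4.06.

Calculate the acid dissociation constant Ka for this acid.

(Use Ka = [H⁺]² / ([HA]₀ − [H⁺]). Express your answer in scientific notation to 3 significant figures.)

[H⁺] = 10^(−pH) = 10^(−4.06) = 8.710e-05 M. For HA ⇌ H⁺ + A⁻, Ka = [H⁺][A⁻]/[HA] = [H⁺]² / ([HA]₀ − [H⁺]) = (8.710e-05)² / (0.233 − 8.710e-05) = 3.26e-08.

K_a = 3.26e-08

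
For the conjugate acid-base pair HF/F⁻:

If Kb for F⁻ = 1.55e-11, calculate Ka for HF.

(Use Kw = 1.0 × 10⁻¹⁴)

For a conjugate pair Ka × Kb = Kw, so Ka = Kw/Kb = 1.0 × 10⁻¹⁴ / 1.55e-11 = 6.45e-04.

K_a = 6.45e-04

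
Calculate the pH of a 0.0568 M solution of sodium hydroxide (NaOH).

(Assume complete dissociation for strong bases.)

[OH⁻] = 0.0568 M for strong base. pOH = -log[OH⁻] = 1.25, pH = 14 - pOH

pH = 12.75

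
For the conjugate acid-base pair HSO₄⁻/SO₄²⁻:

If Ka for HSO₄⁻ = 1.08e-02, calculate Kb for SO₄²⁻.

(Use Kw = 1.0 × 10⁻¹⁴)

For a conjugate pair Ka × Kb = Kw, so Kb = Kw/Ka = 1.0 × 10⁻¹⁴ / 1.08e-02 = 9.26e-13.

K_b = 9.26e-13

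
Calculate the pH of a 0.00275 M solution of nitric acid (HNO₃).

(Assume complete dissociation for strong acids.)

[H⁺] = 0.00275 M for strong acid. pH = -log[H⁺] = -log(0.00275)

pH = 2.56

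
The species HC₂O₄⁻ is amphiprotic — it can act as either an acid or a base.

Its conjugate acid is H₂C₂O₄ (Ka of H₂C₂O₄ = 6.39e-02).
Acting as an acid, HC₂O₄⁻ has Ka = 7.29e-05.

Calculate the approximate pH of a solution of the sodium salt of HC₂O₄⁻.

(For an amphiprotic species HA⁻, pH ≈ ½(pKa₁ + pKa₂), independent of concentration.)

pKa₁ = -log(6.39e-02) = 1.19; pKa₂ = -log(7.29e-05) = 4.14. For an amphiprotic species, pH ≈ ½(pKa₁ + pKa₂) = ½(1.19 + 4.14) = 2.67.

pH = 2.67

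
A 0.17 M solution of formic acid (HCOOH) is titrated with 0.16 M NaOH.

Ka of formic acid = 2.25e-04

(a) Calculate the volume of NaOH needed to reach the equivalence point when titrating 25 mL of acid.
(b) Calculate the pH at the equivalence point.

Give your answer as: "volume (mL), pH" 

moles acid = 0.17 × 25/1000 = 0.00425 mol; V_base = moles/0.16 × 1000 = 26.6 mL. At equivalence only the conjugate base is present: [A⁻] = 0.00425/0.052 = 8.2424e-02 M. Kb = Kw/Ka = 4.44e-11; [OH⁻] = √(Kb × [A⁻]) = 1.9140e-06; pOH = 5.72; pH = 14 - pOH = 8.28.

V = 26.6 mL, pH = 8.28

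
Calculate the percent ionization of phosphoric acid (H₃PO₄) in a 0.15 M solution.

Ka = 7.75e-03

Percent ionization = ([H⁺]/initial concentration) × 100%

Using Ka equilibrium: x² + Ka×x - Ka×C = 0. Solving: [H⁺] = 3.0440e-02. Percent = (3.0440e-02/0.15) × 100

Percent ionization = 20.3%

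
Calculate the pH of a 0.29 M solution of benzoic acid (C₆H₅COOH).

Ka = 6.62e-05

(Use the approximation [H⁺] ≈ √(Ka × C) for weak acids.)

[H⁺] = √(Ka × C) = √(6.62e-05 × 0.29) = 4.3816e-03. pH = -log(4.3816e-03)

pH = 2.36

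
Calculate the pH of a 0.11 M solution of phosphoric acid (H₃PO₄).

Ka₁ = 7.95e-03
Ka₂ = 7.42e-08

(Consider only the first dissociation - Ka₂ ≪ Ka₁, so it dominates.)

First dissociation dominates. From Ka₁ = [H⁺][HA⁻]/[H₂A], x² + Ka₁·x − Ka₁·C = 0 with C = 0.11 M and Ka₁ = 7.95e-03. Solving: [H⁺] = (−Ka₁ + √(Ka₁² + 4·Ka₁·C)) / 2 = 2.5863e-02 M. pH = -log(2.5863e-02) = 1.59.

pH = 1.59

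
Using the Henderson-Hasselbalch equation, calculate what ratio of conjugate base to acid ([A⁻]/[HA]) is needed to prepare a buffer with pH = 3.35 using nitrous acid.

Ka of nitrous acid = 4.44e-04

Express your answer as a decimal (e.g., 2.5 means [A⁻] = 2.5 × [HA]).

pKa = -log(4.44e-04) = 3.3526. pH = pKa + log([A⁻]/[HA]), so log([A⁻]/[HA]) = pH − pKa = 3.35 − 3.3526 = -0.0026. [A⁻]/[HA] = 10^(-0.0026) = 0.994

[A⁻]/[HA] = 0.994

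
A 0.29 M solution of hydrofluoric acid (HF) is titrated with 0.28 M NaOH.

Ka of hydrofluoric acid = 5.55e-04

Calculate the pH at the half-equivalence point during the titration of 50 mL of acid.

At half-equivalence [HA] = [A⁻], so Henderson-Hasselbalch gives pH = pKa = -log(5.55e-04) = 3.26.

pH = pKa = 3.26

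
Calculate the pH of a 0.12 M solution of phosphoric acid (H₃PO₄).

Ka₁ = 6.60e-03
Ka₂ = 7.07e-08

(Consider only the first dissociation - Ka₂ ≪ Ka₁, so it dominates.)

First dissociation dominates. From Ka₁ = [H⁺][HA⁻]/[H₂A], x² + Ka₁·x − Ka₁·C = 0 with C = 0.12 M and Ka₁ = 6.60e-03. Solving: [H⁺] = (−Ka₁ + √(Ka₁² + 4·Ka₁·C)) / 2 = 2.5035e-02 M. pH = -log(2.5035e-02) = 1.60.

pH = 1.60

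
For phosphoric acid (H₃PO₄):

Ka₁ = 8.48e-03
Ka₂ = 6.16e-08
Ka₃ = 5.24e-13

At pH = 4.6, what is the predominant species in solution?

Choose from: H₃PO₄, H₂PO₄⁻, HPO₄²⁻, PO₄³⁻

pKa₁ = 2.07, pKa₂ = 7.21, pKa₃ = 12.28. For a polyprotic acid the predominant species crosses at each pKa: below pKa_n the protonated form dominates, above it the deprotonated form does. At pH = 4.6, the predominant species is H₂PO₄⁻.

H₂PO₄⁻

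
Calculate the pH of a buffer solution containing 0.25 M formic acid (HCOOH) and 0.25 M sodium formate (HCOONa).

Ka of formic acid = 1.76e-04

pKa = -log(1.76e-04) = 3.75. pH = pKa + log([A⁻]/[HA]) = 3.75 + log(0.25/0.25)

pH = 3.75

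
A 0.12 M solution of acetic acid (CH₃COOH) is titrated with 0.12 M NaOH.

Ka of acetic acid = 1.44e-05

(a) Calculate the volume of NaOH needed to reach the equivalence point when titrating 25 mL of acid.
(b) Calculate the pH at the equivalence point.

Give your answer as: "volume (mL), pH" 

moles acid = 0.12 × 25/1000 = 0.003 mol; V_base = moles/0.12 × 1000 = 25.0 mL. At equivalence only the conjugate base is present: [A⁻] = 0.003/0.050 = 6.0000e-02 M. Kb = Kw/Ka = 6.94e-10; [OH⁻] = √(Kb × [A⁻]) = 6.4550e-06; pOH = 5.19; pH = 14 - pOH = 8.81.

V = 25.0 mL, pH = 8.81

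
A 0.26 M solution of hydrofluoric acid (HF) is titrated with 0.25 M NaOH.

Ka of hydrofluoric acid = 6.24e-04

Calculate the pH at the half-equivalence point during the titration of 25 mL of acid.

At half-equivalence [HA] = [A⁻], so Henderson-Hasselbalch gives pH = pKa = -log(6.24e-04) = 3.20.

pH = pKa = 3.20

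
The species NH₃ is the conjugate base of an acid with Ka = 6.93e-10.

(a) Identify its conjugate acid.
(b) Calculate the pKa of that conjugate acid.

(a) The conjugate acid is formed by adding one H⁺ to NH₃, giving NH₄⁺. (b) pKa = -log(Ka) = -log(6.93e-10) = 9.16.

Conjugate acid: NH₄⁺; pK_a = 9.16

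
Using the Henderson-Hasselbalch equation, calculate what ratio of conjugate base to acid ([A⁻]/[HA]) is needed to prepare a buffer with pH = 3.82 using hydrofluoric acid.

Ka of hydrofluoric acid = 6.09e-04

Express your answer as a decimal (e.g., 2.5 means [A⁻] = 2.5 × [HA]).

pKa = -log(6.09e-04) = 3.2154. pH = pKa + log([A⁻]/[HA]), so log([A⁻]/[HA]) = pH − pKa = 3.82 − 3.2154 = 0.6046. [A⁻]/[HA] = 10^(0.6046) = 4.02

[A⁻]/[HA] = 4.02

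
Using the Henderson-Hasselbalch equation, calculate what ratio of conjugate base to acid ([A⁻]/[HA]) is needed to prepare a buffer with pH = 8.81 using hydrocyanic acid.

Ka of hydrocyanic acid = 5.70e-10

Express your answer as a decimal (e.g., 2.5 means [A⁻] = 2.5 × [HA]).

pKa = -log(5.70e-10) = 9.2441. pH = pKa + log([A⁻]/[HA]), so log([A⁻]/[HA]) = pH − pKa = 8.81 − 9.2441 = -0.4341. [A⁻]/[HA] = 10^(-0.4341) = 0.368

[A⁻]/[HA] = 0.368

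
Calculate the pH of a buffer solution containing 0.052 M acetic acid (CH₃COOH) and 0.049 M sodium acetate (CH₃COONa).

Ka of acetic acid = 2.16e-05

pKa = -log(2.16e-05) = 4.67. pH = pKa + log([A⁻]/[HA]) = 4.67 + log(0.049/0.052)

pH = 4.64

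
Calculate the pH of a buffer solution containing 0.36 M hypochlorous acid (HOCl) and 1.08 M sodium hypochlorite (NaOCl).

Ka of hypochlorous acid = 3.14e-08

pKa = -log(3.14e-08) = 7.50. pH = pKa + log([A⁻]/[HA]) = 7.50 + log(1.08/0.36)

pH = 7.98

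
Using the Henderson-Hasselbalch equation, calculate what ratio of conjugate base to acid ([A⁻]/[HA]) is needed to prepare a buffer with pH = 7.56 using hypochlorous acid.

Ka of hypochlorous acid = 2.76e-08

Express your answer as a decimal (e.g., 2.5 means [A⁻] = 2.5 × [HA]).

pKa = -log(2.76e-08) = 7.5591. pH = pKa + log([A⁻]/[HA]), so log([A⁻]/[HA]) = pH − pKa = 7.56 − 7.5591 = 0.0009. [A⁻]/[HA] = 10^(0.0009) = 1.00

[A⁻]/[HA] = 1.00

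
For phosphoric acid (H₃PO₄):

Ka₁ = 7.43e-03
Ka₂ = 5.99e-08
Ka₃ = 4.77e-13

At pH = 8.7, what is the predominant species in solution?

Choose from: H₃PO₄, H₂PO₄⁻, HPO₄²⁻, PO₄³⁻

pKa₁ = 2.13, pKa₂ = 7.22, pKa₃ = 12.32. For a polyprotic acid the predominant species crosses at each pKa: below pKa_n the protonated form dominates, above it the deprotonated form does. At pH = 8.7, the predominant species is HPO₄²⁻.

HPO₄²⁻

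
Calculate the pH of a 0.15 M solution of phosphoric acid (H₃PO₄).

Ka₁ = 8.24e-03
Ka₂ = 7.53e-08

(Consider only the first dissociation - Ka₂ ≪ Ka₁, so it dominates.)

First dissociation dominates. From Ka₁ = [H⁺][HA⁻]/[H₂A], x² + Ka₁·x − Ka₁·C = 0 with C = 0.15 M and Ka₁ = 8.24e-03. Solving: [H⁺] = (−Ka₁ + √(Ka₁² + 4·Ka₁·C)) / 2 = 3.1277e-02 M. pH = -log(3.1277e-02) = 1.50.

pH = 1.50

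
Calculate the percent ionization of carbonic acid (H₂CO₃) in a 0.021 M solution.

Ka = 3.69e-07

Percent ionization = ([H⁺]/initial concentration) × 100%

Using Ka equilibrium: x² + Ka×x - Ka×C = 0. Solving: [H⁺] = 8.7844e-05. Percent = (8.7844e-05/0.021) × 100

Percent ionization = 0.418%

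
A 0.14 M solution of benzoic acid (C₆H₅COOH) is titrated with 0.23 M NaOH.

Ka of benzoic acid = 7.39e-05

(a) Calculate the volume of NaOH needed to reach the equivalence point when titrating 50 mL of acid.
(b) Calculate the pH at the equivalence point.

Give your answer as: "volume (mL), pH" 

moles acid = 0.14 × 50/1000 = 0.007 mol; V_base = moles/0.23 × 1000 = 30.4 mL. At equivalence only the conjugate base is present: [A⁻] = 0.007/0.080 = 8.7027e-02 M. Kb = Kw/Ka = 1.35e-10; [OH⁻] = √(Kb × [A⁻]) = 3.4317e-06; pOH = 5.46; pH = 14 - pOH = 8.54.

V = 30.4 mL, pH = 8.54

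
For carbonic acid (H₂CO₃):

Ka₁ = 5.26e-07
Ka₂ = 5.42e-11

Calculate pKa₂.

pKa₂ = -log(Ka₂) = -log(5.42e-11) = 10.27.

pK_{a2} = 10.27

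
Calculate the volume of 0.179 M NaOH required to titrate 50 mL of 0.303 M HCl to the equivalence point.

At equivalence: moles acid = moles base. moles HCl = 0.303 × 50/1000 = 0.01515 mol. V_base = moles / 0.179 × 1000 = 84.6 mL.

V_{base} = 84.6 mL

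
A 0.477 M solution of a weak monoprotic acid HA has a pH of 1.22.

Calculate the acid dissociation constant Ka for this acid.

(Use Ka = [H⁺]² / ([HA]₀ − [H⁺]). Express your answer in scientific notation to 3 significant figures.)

[H⁺] = 10^(−pH) = 10^(−1.22) = 6.026e-02 M. For HA ⇌ H⁺ + A⁻, Ka = [H⁺][A⁻]/[HA] = [H⁺]² / ([HA]₀ − [H⁺]) = (6.026e-02)² / (0.477 − 6.026e-02) = 8.71e-03.

K_a = 8.71e-03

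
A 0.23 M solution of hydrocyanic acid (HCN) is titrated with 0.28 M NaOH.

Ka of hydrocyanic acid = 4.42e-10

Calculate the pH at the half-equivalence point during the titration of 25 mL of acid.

At half-equivalence [HA] = [A⁻], so Henderson-Hasselbalch gives pH = pKa = -log(4.42e-10) = 9.35.

pH = pKa = 9.35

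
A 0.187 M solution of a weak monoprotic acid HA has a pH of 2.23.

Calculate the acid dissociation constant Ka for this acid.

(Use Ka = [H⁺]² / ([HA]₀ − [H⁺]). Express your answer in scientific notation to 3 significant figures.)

[H⁺] = 10^(−pH) = 10^(−2.23) = 5.888e-03 M. For HA ⇌ H⁺ + A⁻, Ka = [H⁺][A⁻]/[HA] = [H⁺]² / ([HA]₀ − [H⁺]) = (5.888e-03)² / (0.187 − 5.888e-03) = 1.91e-04.

K_a = 1.91e-04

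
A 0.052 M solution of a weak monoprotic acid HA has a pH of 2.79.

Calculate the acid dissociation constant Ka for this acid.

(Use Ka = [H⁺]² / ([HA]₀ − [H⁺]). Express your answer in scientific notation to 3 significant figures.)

[H⁺] = 10^(−pH) = 10^(−2.79) = 1.622e-03 M. For HA ⇌ H⁺ + A⁻, Ka = [H⁺][A⁻]/[HA] = [H⁺]² / ([HA]₀ − [H⁺]) = (1.622e-03)² / (0.052 − 1.622e-03) = 5.22e-05.

K_a = 5.22e-05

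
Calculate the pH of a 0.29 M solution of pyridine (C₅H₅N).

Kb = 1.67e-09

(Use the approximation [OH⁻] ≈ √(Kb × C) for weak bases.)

[OH⁻] = √(Kb × C) = √(1.67e-09 × 0.29) = 2.2007e-05. pOH = 4.66, pH = 14 - pOH

pH = 9.34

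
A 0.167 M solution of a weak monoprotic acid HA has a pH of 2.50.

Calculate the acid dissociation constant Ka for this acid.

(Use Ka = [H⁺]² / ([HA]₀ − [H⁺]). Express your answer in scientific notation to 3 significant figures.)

[H⁺] = 10^(−pH) = 10^(−2.50) = 3.162e-03 M. For HA ⇌ H⁺ + A⁻, Ka = [H⁺][A⁻]/[HA] = [H⁺]² / ([HA]₀ − [H⁺]) = (3.162e-03)² / (0.167 − 3.162e-03) = 6.10e-05.

K_a = 6.10e-05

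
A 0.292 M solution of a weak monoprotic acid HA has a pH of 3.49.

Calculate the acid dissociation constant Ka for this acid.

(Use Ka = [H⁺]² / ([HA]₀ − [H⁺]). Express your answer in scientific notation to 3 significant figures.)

[H⁺] = 10^(−pH) = 10^(−3.49) = 3.236e-04 M. For HA ⇌ H⁺ + A⁻, Ka = [H⁺][A⁻]/[HA] = [H⁺]² / ([HA]₀ − [H⁺]) = (3.236e-04)² / (0.292 − 3.236e-04) = 3.59e-07.

K_a = 3.59e-07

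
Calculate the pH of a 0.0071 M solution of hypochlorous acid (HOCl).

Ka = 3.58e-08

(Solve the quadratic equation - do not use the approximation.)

x² + Ka×x - Ka×C = 0. Using quadratic formula: [H⁺] = 1.5925e-05

pH = 4.80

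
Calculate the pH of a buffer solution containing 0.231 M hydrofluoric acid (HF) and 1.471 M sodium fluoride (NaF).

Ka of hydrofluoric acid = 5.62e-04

pKa = -log(5.62e-04) = 3.25. pH = pKa + log([A⁻]/[HA]) = 3.25 + log(1.471/0.231)

pH = 4.05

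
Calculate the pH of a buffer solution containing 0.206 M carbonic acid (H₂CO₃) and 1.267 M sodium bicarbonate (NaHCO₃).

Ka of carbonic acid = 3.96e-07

pKa = -log(3.96e-07) = 6.40. pH = pKa + log([A⁻]/[HA]) = 6.40 + log(1.267/0.206)

pH = 7.19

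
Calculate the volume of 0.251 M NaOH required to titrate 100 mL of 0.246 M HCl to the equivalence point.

At equivalence: moles acid = moles base. moles HCl = 0.246 × 100/1000 = 0.0246 mol. V_base = moles / 0.251 × 1000 = 98.0 mL.

V_{base} = 98.0 mL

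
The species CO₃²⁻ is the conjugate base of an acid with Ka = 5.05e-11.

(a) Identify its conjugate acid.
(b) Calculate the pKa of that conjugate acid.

(a) The conjugate acid is formed by adding one H⁺ to CO₃²⁻, giving HCO₃⁻. (b) pKa = -log(Ka) = -log(5.05e-11) = 10.30.

Conjugate acid: HCO₃⁻; pK_a = 10.30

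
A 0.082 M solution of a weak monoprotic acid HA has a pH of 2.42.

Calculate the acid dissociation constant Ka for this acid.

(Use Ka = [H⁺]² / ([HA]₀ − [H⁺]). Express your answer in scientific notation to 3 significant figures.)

[H⁺] = 10^(−pH) = 10^(−2.42) = 3.802e-03 M. For HA ⇌ H⁺ + A⁻, Ka = [H⁺][A⁻]/[HA] = [H⁺]² / ([HA]₀ − [H⁺]) = (3.802e-03)² / (0.082 − 3.802e-03) = 1.85e-04.

K_a = 1.85e-04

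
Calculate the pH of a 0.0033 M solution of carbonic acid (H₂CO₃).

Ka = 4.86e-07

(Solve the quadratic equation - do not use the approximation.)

x² + Ka×x - Ka×C = 0. Using quadratic formula: [H⁺] = 3.9805e-05

pH = 4.40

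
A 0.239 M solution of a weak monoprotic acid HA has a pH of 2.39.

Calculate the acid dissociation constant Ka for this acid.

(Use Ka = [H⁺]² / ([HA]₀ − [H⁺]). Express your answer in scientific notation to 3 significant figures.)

[H⁺] = 10^(−pH) = 10^(−2.39) = 4.074e-03 M. For HA ⇌ H⁺ + A⁻, Ka = [H⁺][A⁻]/[HA] = [H⁺]² / ([HA]₀ − [H⁺]) = (4.074e-03)² / (0.239 − 4.074e-03) = 7.06e-05.

K_a = 7.06e-05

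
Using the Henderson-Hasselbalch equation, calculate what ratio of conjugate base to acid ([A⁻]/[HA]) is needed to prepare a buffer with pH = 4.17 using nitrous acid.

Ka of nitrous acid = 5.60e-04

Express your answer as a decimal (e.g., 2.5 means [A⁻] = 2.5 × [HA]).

pKa = -log(5.60e-04) = 3.2518. pH = pKa + log([A⁻]/[HA]), so log([A⁻]/[HA]) = pH − pKa = 4.17 − 3.2518 = 0.9182. [A⁻]/[HA] = 10^(0.9182) = 8.28

[A⁻]/[HA] = 8.28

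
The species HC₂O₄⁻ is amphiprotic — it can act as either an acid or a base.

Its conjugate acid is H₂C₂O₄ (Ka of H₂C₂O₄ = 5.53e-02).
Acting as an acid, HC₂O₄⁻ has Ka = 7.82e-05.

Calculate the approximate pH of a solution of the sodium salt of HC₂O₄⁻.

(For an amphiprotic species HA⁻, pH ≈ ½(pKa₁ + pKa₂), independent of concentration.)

pKa₁ = -log(5.53e-02) = 1.26; pKa₂ = -log(7.82e-05) = 4.11. For an amphiprotic species, pH ≈ ½(pKa₁ + pKa₂) = ½(1.26 + 4.11) = 2.68.

pH = 2.68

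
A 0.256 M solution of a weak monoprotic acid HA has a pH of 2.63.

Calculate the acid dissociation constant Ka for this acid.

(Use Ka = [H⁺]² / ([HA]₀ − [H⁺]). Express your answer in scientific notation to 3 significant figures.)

[H⁺] = 10^(−pH) = 10^(−2.63) = 2.344e-03 M. For HA ⇌ H⁺ + A⁻, Ka = [H⁺][A⁻]/[HA] = [H⁺]² / ([HA]₀ − [H⁺]) = (2.344e-03)² / (0.256 − 2.344e-03) = 2.17e-05.

K_a = 2.17e-05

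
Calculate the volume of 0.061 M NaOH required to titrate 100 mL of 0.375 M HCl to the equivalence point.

At equivalence: moles acid = moles base. moles HCl = 0.375 × 100/1000 = 0.0375 mol. V_base = moles / 0.061 × 1000 = 614.8 mL.

V_{base} = 614.8 mL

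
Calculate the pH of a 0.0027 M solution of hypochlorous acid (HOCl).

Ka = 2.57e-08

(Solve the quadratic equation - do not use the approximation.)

x² + Ka×x - Ka×C = 0. Using quadratic formula: [H⁺] = 8.3172e-06

pH = 5.08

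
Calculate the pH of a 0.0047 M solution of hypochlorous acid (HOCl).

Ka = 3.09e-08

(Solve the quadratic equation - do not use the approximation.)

x² + Ka×x - Ka×C = 0. Using quadratic formula: [H⁺] = 1.2036e-05

pH = 4.92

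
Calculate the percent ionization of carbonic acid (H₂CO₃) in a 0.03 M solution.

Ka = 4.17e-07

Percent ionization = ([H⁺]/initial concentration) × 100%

Using Ka equilibrium: x² + Ka×x - Ka×C = 0. Solving: [H⁺] = 1.1164e-04. Percent = (1.1164e-04/0.03) × 100

Percent ionization = 0.372%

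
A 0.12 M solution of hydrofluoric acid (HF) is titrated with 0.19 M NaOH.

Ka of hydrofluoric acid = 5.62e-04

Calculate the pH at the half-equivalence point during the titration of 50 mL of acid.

At half-equivalence [HA] = [A⁻], so Henderson-Hasselbalch gives pH = pKa = -log(5.62e-04) = 3.25.

pH = pKa = 3.25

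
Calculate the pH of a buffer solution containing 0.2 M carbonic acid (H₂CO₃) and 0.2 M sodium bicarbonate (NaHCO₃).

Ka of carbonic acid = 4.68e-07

pKa = -log(4.68e-07) = 6.33. pH = pKa + log([A⁻]/[HA]) = 6.33 + log(0.2/0.2)

pH = 6.33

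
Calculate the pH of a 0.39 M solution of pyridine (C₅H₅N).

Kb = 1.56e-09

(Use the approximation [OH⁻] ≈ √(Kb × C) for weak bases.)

[OH⁻] = √(Kb × C) = √(1.56e-09 × 0.39) = 2.4666e-05. pOH = 4.61, pH = 14 - pOH

pH = 9.39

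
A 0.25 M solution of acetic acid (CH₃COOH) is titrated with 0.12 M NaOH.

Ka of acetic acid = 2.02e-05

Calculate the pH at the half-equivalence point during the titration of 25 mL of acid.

At half-equivalence [HA] = [A⁻], so Henderson-Hasselbalch gives pH = pKa = -log(2.02e-05) = 4.69.

pH = pKa = 4.69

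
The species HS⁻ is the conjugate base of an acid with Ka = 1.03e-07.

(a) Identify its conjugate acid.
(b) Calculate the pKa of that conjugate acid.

(a) The conjugate acid is formed by adding one H⁺ to HS⁻, giving H₂S. (b) pKa = -log(Ka) = -log(1.03e-07) = 6.99.

Conjugate acid: H₂S; pK_a = 6.99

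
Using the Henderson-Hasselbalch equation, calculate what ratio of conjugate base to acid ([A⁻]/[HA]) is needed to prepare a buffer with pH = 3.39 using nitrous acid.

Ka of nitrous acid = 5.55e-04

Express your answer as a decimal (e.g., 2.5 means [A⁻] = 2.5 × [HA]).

pKa = -log(5.55e-04) = 3.2557. pH = pKa + log([A⁻]/[HA]), so log([A⁻]/[HA]) = pH − pKa = 3.39 − 3.2557 = 0.1343. [A⁻]/[HA] = 10^(0.1343) = 1.36

[A⁻]/[HA] = 1.36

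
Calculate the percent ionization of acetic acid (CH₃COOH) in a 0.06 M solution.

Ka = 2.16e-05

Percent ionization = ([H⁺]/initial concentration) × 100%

Using Ka equilibrium: x² + Ka×x - Ka×C = 0. Solving: [H⁺] = 1.1277e-03. Percent = (1.1277e-03/0.06) × 100

Percent ionization = 1.88%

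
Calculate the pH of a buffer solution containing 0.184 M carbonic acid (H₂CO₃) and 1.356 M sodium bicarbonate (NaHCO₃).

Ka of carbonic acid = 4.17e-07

pKa = -log(4.17e-07) = 6.38. pH = pKa + log([A⁻]/[HA]) = 6.38 + log(1.356/0.184)

pH = 7.25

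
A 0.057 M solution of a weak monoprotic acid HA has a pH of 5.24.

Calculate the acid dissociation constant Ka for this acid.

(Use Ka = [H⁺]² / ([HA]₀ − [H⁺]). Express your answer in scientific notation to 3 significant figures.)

[H⁺] = 10^(−pH) = 10^(−5.24) = 5.754e-06 M. For HA ⇌ H⁺ + A⁻, Ka = [H⁺][A⁻]/[HA] = [H⁺]² / ([HA]₀ − [H⁺]) = (5.754e-06)² / (0.057 − 5.754e-06) = 5.81e-10.

K_a = 5.81e-10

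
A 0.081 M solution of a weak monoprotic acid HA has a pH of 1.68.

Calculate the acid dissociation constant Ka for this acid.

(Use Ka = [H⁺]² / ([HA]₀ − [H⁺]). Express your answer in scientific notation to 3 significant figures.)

[H⁺] = 10^(−pH) = 10^(−1.68) = 2.089e-02 M. For HA ⇌ H⁺ + A⁻, Ka = [H⁺][A⁻]/[HA] = [H⁺]² / ([HA]₀ − [H⁺]) = (2.089e-02)² / (0.081 − 2.089e-02) = 7.26e-03.

K_a = 7.26e-03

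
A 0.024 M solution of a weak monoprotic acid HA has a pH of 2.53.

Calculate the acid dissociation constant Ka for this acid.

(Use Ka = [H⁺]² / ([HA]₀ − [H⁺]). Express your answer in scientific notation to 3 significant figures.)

[H⁺] = 10^(−pH) = 10^(−2.53) = 2.951e-03 M. For HA ⇌ H⁺ + A⁻, Ka = [H⁺][A⁻]/[HA] = [H⁺]² / ([HA]₀ − [H⁺]) = (2.951e-03)² / (0.024 − 2.951e-03) = 4.14e-04.

K_a = 4.14e-04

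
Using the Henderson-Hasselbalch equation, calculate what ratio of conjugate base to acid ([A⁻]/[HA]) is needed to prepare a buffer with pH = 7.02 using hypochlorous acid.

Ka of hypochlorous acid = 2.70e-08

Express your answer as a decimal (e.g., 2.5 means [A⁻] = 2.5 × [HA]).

pKa = -log(2.70e-08) = 7.5686. pH = pKa + log([A⁻]/[HA]), so log([A⁻]/[HA]) = pH − pKa = 7.02 − 7.5686 = -0.5486. [A⁻]/[HA] = 10^(-0.5486) = 0.283

[A⁻]/[HA] = 0.283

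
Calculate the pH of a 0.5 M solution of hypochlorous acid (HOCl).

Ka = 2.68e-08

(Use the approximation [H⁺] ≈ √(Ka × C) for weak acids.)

[H⁺] = √(Ka × C) = √(2.68e-08 × 0.5) = 1.1576e-04. pH = -log(1.1576e-04)

pH = 3.94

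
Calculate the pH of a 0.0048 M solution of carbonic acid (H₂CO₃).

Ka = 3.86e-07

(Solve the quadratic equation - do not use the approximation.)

x² + Ka×x - Ka×C = 0. Using quadratic formula: [H⁺] = 4.2852e-05

pH = 4.37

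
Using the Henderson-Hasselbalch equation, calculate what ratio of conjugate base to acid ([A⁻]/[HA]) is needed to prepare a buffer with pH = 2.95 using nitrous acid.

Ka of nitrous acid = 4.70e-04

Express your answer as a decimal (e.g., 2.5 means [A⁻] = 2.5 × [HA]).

pKa = -log(4.70e-04) = 3.3279. pH = pKa + log([A⁻]/[HA]), so log([A⁻]/[HA]) = pH − pKa = 2.95 − 3.3279 = -0.3779. [A⁻]/[HA] = 10^(-0.3779) = 0.419

[A⁻]/[HA] = 0.419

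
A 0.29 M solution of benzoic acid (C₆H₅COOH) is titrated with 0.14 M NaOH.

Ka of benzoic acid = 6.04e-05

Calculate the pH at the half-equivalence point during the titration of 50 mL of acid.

At half-equivalence [HA] = [A⁻], so Henderson-Hasselbalch gives pH = pKa = -log(6.04e-05) = 4.22.

pH = pKa = 4.22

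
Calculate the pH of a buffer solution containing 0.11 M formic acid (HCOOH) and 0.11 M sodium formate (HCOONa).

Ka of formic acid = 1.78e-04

pKa = -log(1.78e-04) = 3.75. pH = pKa + log([A⁻]/[HA]) = 3.75 + log(0.11/0.11)

pH = 3.75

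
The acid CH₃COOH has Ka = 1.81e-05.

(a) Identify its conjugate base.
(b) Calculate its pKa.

(a) The conjugate base is formed by removing one H⁺ from CH₃COOH, giving CH₃COO⁻. (b) pKa = -log(Ka) = -log(1.81e-05) = 4.74.

Conjugate base: CH₃COO⁻; pK_a = 4.74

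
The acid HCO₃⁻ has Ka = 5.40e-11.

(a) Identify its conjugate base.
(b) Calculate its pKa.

(a) The conjugate base is formed by removing one H⁺ from HCO₃⁻, giving CO₃²⁻. (b) pKa = -log(Ka) = -log(5.40e-11) = 10.27.

Conjugate base: CO₃²⁻; pK_a = 10.27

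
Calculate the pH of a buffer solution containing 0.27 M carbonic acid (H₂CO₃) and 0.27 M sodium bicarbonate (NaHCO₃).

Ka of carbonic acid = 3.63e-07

pKa = -log(3.63e-07) = 6.44. pH = pKa + log([A⁻]/[HA]) = 6.44 + log(0.27/0.27)

pH = 6.44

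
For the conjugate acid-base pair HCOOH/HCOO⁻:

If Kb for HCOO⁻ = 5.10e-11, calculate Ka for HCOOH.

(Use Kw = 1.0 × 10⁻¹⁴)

For a conjugate pair Ka × Kb = Kw, so Ka = Kw/Kb = 1.0 × 10⁻¹⁴ / 5.10e-11 = 1.96e-04.

K_a = 1.96e-04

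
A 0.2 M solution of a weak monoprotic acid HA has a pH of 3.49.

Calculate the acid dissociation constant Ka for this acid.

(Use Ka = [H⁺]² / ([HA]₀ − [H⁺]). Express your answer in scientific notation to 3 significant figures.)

[H⁺] = 10^(−pH) = 10^(−3.49) = 3.236e-04 M. For HA ⇌ H⁺ + A⁻, Ka = [H⁺][A⁻]/[HA] = [H⁺]² / ([HA]₀ − [H⁺]) = (3.236e-04)² / (0.2 − 3.236e-04) = 5.24e-07.

K_a = 5.24e-07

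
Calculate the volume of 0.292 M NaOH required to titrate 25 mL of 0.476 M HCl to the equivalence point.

At equivalence: moles acid = moles base. moles HCl = 0.476 × 25/1000 = 0.0119 mol. V_base = moles / 0.292 × 1000 = 40.8 mL.

V_{base} = 40.8 mL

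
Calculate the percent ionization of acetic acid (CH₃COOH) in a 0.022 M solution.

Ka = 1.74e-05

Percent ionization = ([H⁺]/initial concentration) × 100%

Using Ka equilibrium: x² + Ka×x - Ka×C = 0. Solving: [H⁺] = 6.1007e-04. Percent = (6.1007e-04/0.022) × 100

Percent ionization = 2.77%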